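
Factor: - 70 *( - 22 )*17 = 2^2*5^1*7^1*11^1*17^1 =26180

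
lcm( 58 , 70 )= 2030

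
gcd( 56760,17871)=3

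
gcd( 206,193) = 1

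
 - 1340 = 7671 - 9011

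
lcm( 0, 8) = 0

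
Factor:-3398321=-19^1*178859^1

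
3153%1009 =126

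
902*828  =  746856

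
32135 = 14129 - -18006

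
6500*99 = 643500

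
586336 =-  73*( - 8032 )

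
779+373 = 1152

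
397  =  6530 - 6133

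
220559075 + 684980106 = 905539181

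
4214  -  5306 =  - 1092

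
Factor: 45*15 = 3^3*5^2 = 675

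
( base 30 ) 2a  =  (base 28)2E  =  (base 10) 70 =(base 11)64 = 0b1000110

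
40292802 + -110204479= - 69911677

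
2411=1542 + 869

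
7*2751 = 19257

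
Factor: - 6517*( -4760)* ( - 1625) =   -  2^3*5^4  *  7^4 * 13^1*17^1 * 19^1  =  - 50408995000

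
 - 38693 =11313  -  50006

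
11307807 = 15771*717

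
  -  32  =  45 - 77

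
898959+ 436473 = 1335432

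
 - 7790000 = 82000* ( - 95)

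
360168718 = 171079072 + 189089646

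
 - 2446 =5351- 7797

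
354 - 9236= - 8882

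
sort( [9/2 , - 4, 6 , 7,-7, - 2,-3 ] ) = [ - 7 ,- 4,- 3 , - 2,9/2,6,7 ]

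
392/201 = 1 + 191/201 = 1.95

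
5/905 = 1/181  =  0.01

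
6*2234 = 13404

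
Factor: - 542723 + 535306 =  - 7417^1 = - 7417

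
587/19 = 30 + 17/19 = 30.89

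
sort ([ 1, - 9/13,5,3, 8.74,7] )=[-9/13,1, 3,5,7,8.74 ]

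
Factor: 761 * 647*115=5^1*23^1*647^1*761^1 =56622205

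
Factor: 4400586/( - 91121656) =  - 2200293/45560828 = - 2^(-2)*3^2*17^1*73^1 * 197^1*739^(-1)*  15413^(  -  1)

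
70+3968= 4038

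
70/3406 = 35/1703 = 0.02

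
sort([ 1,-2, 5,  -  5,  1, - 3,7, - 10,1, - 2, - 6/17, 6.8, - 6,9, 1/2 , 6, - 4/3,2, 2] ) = [ - 10, - 6,-5, - 3,-2, - 2 , - 4/3 , - 6/17 , 1/2,1,1, 1, 2 , 2, 5, 6 , 6.8, 7,9]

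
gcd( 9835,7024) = 1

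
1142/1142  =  1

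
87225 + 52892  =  140117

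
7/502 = 7/502= 0.01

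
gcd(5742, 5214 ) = 66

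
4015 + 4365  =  8380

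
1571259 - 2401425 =  -  830166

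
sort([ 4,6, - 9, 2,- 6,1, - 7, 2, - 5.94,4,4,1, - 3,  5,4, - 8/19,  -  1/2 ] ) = [  -  9, - 7,- 6 ,-5.94, - 3, - 1/2, - 8/19, 1, 1,2,2,4,4,4  ,  4, 5, 6 ] 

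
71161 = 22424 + 48737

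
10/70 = 1/7 = 0.14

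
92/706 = 46/353  =  0.13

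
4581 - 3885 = 696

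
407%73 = 42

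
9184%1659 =889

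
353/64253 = 353/64253 = 0.01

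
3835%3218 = 617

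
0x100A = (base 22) 8ae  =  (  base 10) 4106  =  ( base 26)61O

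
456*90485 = 41261160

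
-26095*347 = -9054965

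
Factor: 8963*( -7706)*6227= - 2^1 *13^1* 479^1*3853^1*8963^1 = -430091903306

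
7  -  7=0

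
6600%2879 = 842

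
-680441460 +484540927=-195900533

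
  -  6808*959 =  - 6528872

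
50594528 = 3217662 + 47376866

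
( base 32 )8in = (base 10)8791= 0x2257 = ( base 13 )4003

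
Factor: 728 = 2^3*7^1*13^1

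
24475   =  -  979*(-25 ) 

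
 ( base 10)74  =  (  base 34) 26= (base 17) 46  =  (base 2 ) 1001010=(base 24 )32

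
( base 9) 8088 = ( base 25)9BC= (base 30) 6H2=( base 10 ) 5912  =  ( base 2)1011100011000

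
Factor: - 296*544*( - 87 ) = 14009088 = 2^8*3^1*17^1*29^1* 37^1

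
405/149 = 2 + 107/149 = 2.72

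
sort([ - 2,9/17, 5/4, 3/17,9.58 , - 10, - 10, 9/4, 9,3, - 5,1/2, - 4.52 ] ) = [ - 10 ,- 10, - 5, - 4.52,- 2,3/17,1/2, 9/17, 5/4,9/4,3,  9, 9.58]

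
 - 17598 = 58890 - 76488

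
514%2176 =514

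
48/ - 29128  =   - 1  +  3635/3641 = - 0.00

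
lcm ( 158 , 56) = 4424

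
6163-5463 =700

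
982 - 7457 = -6475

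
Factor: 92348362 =2^1 * 46174181^1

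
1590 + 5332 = 6922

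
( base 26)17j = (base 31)S9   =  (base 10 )877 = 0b1101101101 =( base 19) 283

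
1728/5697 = 64/211 = 0.30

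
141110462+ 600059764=741170226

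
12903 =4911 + 7992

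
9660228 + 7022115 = 16682343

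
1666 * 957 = 1594362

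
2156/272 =7 + 63/68 = 7.93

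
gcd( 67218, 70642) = 2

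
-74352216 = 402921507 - 477273723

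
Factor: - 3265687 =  - 431^1*7577^1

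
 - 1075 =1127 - 2202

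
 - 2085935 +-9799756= - 11885691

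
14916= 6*2486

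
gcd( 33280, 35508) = 4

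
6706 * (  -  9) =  - 60354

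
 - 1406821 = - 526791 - 880030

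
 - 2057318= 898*( - 2291) 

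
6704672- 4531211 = 2173461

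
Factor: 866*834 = 722244 = 2^2*3^1*139^1*433^1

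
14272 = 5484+8788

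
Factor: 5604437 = 199^1  *28163^1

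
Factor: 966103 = 107^1*9029^1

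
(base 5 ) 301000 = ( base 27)d0n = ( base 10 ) 9500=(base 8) 22434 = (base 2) 10010100011100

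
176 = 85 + 91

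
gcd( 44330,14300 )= 1430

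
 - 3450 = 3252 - 6702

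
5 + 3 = 8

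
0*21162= 0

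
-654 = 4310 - 4964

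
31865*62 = 1975630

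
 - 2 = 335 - 337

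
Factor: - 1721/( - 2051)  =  7^ (  -  1)*293^( - 1 )*1721^1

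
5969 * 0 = 0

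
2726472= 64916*42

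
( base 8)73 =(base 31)1s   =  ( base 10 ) 59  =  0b111011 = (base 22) 2f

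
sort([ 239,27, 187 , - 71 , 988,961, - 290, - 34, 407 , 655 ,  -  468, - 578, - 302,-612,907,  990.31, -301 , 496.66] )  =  [ - 612,- 578, - 468,-302,- 301,-290,-71,-34 , 27,187,239,407,496.66, 655,907,961, 988,990.31] 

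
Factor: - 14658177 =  - 3^1 * 19^1* 257161^1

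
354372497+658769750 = 1013142247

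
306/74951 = 306/74951 = 0.00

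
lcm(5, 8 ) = 40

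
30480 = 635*48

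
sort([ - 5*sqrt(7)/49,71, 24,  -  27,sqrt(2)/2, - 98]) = [  -  98,- 27 ,  -  5*sqrt(7)/49, sqrt( 2) /2, 24,71]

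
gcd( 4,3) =1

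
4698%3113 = 1585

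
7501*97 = 727597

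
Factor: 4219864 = 2^3*11^1*79^1*607^1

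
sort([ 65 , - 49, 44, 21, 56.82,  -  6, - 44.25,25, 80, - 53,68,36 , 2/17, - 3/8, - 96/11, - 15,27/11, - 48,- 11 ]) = [ - 53,-49 , - 48, - 44.25, - 15,  -  11, - 96/11, - 6 ,- 3/8,  2/17,27/11,21,25,36,44,56.82,  65,  68,  80 ] 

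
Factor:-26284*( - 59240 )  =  2^5*5^1 * 1481^1*6571^1 = 1557064160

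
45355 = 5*9071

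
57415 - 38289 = 19126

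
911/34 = 911/34  =  26.79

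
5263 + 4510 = 9773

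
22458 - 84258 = -61800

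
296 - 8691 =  - 8395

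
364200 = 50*7284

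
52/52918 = 26/26459  =  0.00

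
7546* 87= 656502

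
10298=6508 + 3790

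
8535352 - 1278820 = 7256532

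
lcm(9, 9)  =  9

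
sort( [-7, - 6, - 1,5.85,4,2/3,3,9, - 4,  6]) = [-7, - 6, - 4, - 1, 2/3,3  ,  4,5.85,6,9 ] 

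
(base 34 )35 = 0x6B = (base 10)107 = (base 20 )57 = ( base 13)83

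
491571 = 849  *579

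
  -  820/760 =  - 41/38 = -1.08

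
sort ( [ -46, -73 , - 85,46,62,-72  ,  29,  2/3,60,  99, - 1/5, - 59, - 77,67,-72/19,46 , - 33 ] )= [ - 85 ,  -  77, - 73, - 72, - 59,-46, - 33, - 72/19, - 1/5,2/3,29,46,46,60,62, 67, 99]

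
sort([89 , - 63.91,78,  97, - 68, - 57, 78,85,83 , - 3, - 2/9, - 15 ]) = [ -68, - 63.91, - 57, - 15,-3, - 2/9,78, 78,83, 85,89,97 ] 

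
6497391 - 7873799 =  - 1376408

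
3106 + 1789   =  4895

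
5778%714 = 66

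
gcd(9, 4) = 1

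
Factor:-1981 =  - 7^1*283^1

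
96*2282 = 219072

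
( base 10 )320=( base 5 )2240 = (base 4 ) 11000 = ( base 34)9e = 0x140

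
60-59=1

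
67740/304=222 + 63/76 = 222.83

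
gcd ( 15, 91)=1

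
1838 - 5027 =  - 3189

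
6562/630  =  3281/315=10.42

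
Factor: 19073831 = 7^1  *23^1*118471^1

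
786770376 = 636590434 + 150179942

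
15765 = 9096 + 6669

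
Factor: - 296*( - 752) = 222592 = 2^7 *37^1 * 47^1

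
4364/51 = 4364/51 = 85.57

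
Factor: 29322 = 2^1 * 3^4 * 181^1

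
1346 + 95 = 1441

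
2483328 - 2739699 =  - 256371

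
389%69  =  44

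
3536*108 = 381888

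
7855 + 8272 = 16127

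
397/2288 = 397/2288 = 0.17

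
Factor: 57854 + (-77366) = -2^3*3^2 * 271^1 = - 19512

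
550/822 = 275/411=0.67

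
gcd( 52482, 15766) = 2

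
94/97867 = 94/97867= 0.00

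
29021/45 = 29021/45 = 644.91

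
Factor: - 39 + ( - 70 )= - 109^1 = - 109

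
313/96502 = 313/96502 = 0.00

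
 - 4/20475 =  - 1 + 20471/20475=-  0.00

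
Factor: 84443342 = 2^1 * 311^1*349^1*389^1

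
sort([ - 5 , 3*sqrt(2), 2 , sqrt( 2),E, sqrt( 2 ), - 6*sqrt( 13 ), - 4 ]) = [ - 6*  sqrt(13 ), - 5, - 4, sqrt ( 2),sqrt( 2),  2, E,  3*sqrt( 2 ) ] 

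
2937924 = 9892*297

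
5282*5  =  26410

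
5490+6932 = 12422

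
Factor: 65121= 3^1*7^2*443^1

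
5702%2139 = 1424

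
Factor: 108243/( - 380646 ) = -211/742 = -2^ (- 1) * 7^( - 1) *53^(-1)*211^1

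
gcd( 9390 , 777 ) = 3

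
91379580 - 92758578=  - 1378998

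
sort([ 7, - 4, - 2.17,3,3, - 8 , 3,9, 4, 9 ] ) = [  -  8,-4, - 2.17 , 3, 3,3,4, 7, 9,9] 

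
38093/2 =19046 + 1/2  =  19046.50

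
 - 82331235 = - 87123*945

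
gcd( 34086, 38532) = 1482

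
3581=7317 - 3736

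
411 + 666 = 1077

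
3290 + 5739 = 9029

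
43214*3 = 129642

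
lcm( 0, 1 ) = 0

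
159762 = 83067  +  76695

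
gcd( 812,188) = 4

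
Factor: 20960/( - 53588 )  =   - 5240/13397 = - 2^3 * 5^1 * 131^1*13397^( - 1 ) 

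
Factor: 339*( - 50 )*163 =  - 2762850  =  - 2^1*3^1*5^2*113^1*163^1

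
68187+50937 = 119124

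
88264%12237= 2605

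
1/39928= 1/39928 = 0.00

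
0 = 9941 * 0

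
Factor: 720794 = 2^1*103^1 * 3499^1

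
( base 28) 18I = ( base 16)402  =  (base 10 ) 1026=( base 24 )1ii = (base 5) 13101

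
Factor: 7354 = 2^1*3677^1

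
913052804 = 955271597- 42218793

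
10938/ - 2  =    -  5469/1= - 5469.00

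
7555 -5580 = 1975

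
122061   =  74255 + 47806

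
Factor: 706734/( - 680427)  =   - 2^1*3^( - 1) *7^1*11^( - 1)*29^(-1 )*71^1= -994/957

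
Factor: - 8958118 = -2^1*13^1*344543^1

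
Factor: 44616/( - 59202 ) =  - 52/69 =-2^2*3^( - 1 )*13^1*23^( - 1)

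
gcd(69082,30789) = 1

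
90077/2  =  90077/2=45038.50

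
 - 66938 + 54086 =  - 12852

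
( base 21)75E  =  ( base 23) 619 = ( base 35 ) 2ll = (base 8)6206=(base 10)3206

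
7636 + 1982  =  9618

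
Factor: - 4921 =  - 7^1 * 19^1*37^1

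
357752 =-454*(-788)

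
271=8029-7758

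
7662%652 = 490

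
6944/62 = 112 = 112.00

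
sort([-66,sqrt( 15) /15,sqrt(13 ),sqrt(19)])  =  [ - 66, sqrt(15) /15,sqrt( 13 ), sqrt(19)]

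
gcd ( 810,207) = 9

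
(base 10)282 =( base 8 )432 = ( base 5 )2112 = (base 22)CI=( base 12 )1B6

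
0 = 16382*0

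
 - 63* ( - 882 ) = 55566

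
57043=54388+2655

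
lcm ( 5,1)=5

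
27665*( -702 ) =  - 19420830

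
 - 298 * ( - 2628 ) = 783144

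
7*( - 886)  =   - 6202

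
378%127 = 124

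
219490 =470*467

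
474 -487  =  -13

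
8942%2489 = 1475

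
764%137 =79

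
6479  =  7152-673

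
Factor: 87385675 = 5^2*13^3*37^1 * 43^1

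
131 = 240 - 109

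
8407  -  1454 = 6953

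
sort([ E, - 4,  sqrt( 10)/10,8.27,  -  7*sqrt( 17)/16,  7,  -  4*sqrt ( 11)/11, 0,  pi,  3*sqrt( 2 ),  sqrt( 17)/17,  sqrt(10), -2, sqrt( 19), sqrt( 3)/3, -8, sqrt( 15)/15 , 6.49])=[-8,  -  4, - 2,  -  7 *sqrt(17 )/16 ,-4*sqrt(11 ) /11,  0,sqrt( 17 ) /17 , sqrt(15)/15,sqrt( 10)/10,sqrt( 3) /3,  E,pi, sqrt(10 ),3 * sqrt( 2),sqrt( 19),6.49 , 7, 8.27 ] 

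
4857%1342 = 831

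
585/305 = 1+ 56/61 = 1.92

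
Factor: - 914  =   - 2^1*457^1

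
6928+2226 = 9154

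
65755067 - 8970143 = 56784924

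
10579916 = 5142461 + 5437455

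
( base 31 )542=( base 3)20202122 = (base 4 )1031003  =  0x1343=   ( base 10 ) 4931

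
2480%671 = 467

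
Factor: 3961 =17^1*233^1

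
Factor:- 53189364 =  - 2^2*3^1*29^1*152843^1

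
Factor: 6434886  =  2^1 * 3^1*479^1*2239^1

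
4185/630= 93/14 = 6.64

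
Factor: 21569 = 21569^1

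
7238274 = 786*9209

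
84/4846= 42/2423 = 0.02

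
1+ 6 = 7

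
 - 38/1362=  - 19/681 = - 0.03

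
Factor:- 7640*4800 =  -36672000 = -2^9*3^1* 5^3*191^1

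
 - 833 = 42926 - 43759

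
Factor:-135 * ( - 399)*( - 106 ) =-5709690 = - 2^1*3^4*5^1*7^1*19^1 * 53^1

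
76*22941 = 1743516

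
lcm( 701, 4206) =4206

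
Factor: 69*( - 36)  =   - 2^2*3^3*23^1 = - 2484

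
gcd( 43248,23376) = 48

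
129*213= 27477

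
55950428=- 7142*( - 7834 )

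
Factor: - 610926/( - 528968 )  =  2^( - 2) * 3^1  *11^ ( - 1 )*19^1*23^1 * 233^1*6011^(-1) = 305463/264484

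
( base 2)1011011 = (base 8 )133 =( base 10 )91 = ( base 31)2T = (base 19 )4F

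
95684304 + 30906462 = 126590766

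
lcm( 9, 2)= 18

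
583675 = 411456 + 172219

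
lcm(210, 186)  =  6510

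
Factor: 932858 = 2^1*17^1*27437^1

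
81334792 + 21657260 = 102992052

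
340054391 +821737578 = 1161791969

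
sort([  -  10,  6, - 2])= [ - 10, - 2,6]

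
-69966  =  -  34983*2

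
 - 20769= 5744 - 26513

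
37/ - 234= -37/234 = - 0.16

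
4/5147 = 4/5147 = 0.00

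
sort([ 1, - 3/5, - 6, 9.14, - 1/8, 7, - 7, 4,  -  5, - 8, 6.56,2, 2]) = [ - 8,  -  7, - 6, - 5,  -  3/5,  -  1/8, 1, 2,2, 4,6.56,7, 9.14]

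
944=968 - 24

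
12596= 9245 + 3351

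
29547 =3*9849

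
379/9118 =379/9118 = 0.04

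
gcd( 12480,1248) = 1248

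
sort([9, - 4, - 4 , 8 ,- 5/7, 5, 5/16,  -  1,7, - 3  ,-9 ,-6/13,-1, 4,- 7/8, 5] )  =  [-9,  -  4,  -  4,- 3,- 1,  -  1, - 7/8, - 5/7, - 6/13  ,  5/16,4, 5,5 , 7, 8 , 9]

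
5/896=5/896 = 0.01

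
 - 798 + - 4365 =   -  5163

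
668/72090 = 334/36045= 0.01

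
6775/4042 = 6775/4042 = 1.68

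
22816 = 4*5704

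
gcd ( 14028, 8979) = 3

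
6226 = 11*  566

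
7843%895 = 683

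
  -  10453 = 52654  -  63107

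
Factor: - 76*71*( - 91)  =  2^2*7^1*13^1* 19^1*71^1 = 491036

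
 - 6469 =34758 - 41227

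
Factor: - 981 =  - 3^2*109^1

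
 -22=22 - 44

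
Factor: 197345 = 5^1 * 29^1*1361^1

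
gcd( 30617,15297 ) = 1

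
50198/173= 290 + 28/173 = 290.16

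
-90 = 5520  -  5610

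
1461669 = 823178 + 638491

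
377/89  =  4 + 21/89=4.24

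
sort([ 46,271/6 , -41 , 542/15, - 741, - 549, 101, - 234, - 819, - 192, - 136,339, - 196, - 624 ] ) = [ - 819 ,  -  741, - 624,-549, - 234, - 196, - 192,-136, - 41,542/15, 271/6, 46, 101,339 ]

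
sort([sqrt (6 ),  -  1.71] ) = [ - 1.71, sqrt(6) ] 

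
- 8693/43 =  - 8693/43 = -202.16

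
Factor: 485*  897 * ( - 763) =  - 331939335=- 3^1*5^1*7^1*13^1*23^1*97^1*109^1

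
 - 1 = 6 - 7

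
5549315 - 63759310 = -58209995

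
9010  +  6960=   15970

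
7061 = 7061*1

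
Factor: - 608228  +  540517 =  - 67711 = - 7^1*17^1*569^1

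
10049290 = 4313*2330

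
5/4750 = 1/950 = 0.00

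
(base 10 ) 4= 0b100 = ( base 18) 4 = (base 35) 4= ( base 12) 4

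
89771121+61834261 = 151605382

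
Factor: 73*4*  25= 7300 = 2^2 * 5^2*73^1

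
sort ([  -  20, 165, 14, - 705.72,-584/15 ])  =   [ - 705.72,  -  584/15, - 20,14,165]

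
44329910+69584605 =113914515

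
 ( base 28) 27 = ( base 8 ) 77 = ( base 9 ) 70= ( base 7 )120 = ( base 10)63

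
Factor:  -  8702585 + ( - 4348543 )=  - 2^3*3^1*543797^1 = -  13051128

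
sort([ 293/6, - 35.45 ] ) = [ - 35.45,  293/6 ]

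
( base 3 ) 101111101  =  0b1110111100011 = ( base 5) 221101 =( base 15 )2401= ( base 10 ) 7651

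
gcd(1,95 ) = 1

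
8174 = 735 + 7439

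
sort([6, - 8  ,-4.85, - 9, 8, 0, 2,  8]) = [ - 9, - 8, - 4.85,0 , 2, 6, 8, 8] 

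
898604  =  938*958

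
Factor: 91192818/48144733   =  2^1*3^1*7^(-1 )*13^( - 1)*19^1*37^( - 1)*79^ ( - 1)*181^ (-1)*251^1*3187^1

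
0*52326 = 0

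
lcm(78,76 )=2964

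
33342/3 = 11114 = 11114.00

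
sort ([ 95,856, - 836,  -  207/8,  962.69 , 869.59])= [ - 836, - 207/8,  95,856,869.59,962.69] 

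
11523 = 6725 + 4798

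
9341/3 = 3113  +  2/3 =3113.67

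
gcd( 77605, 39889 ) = 1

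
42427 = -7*( - 6061 )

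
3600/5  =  720=720.00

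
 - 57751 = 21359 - 79110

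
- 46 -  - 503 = 457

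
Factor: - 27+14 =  -13^1=- 13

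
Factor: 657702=2^1*3^2 * 61^1*599^1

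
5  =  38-33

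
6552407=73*89759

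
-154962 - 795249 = - 950211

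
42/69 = 14/23 = 0.61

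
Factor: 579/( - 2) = - 2^( - 1)*3^1*193^1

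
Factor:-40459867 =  - 7^1*31^1*186451^1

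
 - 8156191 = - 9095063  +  938872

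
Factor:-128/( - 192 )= 2^1*3^(  -  1 )=2/3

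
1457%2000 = 1457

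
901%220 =21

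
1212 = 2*606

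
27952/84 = 6988/21 = 332.76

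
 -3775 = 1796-5571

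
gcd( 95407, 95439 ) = 1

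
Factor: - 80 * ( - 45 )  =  3600 = 2^4 * 3^2*5^2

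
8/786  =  4/393 =0.01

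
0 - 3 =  - 3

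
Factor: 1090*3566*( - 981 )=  - 2^2*3^2*5^1 * 109^2*1783^1 = - 3813088140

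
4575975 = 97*47175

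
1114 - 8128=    - 7014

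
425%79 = 30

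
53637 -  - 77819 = 131456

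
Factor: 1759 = 1759^1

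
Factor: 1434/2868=2^(  -  1 ) = 1/2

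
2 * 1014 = 2028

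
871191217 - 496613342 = 374577875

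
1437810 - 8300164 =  - 6862354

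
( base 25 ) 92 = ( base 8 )343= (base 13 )146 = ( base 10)227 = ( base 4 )3203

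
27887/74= 376+63/74 = 376.85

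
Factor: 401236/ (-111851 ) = - 2^2*11^2*37^ ( - 1) *829^1*3023^( -1) 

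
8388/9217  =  8388/9217 = 0.91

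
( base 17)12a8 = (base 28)76D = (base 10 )5669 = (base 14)20CD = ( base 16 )1625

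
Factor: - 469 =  - 7^1*67^1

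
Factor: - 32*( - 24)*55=42240  =  2^8 *3^1*5^1 * 11^1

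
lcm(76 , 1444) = 1444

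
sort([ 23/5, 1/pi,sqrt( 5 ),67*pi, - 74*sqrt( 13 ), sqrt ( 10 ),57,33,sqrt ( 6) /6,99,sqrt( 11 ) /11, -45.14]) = [ - 74*sqrt( 13 ), - 45.14,sqrt (11)/11, 1/pi,sqrt( 6 ) /6, sqrt(5 ),sqrt(10),23/5, 33 , 57,99,67*pi] 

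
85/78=85/78  =  1.09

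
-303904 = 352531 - 656435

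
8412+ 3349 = 11761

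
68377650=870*78595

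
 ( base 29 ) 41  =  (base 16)75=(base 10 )117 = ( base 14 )85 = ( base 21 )5C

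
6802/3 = 6802/3 = 2267.33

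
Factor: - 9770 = -2^1*5^1 *977^1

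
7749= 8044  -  295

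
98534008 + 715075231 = 813609239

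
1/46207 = 1/46207 = 0.00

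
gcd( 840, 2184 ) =168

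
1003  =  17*59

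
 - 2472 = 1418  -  3890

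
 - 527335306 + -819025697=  - 1346361003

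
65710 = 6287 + 59423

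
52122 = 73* 714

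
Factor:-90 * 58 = -5220=- 2^2 * 3^2 * 5^1*29^1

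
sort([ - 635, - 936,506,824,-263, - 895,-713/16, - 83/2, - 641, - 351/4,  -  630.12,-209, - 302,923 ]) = [-936,  -  895,-641,- 635,  -  630.12,-302, - 263,-209, - 351/4 , - 713/16, - 83/2, 506,  824,  923 ] 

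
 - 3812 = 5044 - 8856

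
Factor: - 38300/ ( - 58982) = 2^1*5^2*7^( - 1 )*11^( - 1 )= 50/77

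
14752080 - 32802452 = -18050372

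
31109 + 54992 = 86101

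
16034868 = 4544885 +11489983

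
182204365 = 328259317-146054952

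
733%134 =63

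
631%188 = 67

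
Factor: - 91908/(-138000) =2^(-2) * 3^2*5^( - 3)*37^1=333/500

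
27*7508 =202716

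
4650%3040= 1610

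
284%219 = 65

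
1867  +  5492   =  7359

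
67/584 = 67/584= 0.11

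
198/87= 66/29 = 2.28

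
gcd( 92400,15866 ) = 2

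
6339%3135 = 69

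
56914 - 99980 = -43066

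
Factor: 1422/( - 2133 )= -2^1*3^( - 1 )= -2/3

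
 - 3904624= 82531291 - 86435915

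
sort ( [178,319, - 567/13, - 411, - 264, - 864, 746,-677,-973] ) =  [  -  973, - 864,  -  677, - 411,-264,  -  567/13, 178, 319,  746 ]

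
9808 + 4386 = 14194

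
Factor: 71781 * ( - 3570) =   -  256258170 = - 2^1 * 3^2*5^1*7^1*17^1 * 71^1*337^1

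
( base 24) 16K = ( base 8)1344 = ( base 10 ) 740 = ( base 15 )345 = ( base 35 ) l5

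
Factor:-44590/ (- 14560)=2^( - 4) *7^2 =49/16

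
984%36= 12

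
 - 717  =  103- 820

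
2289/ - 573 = -4 + 1/191 = -3.99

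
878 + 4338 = 5216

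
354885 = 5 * 70977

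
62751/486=129 + 19/162 = 129.12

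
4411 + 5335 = 9746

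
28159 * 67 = 1886653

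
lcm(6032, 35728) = 464464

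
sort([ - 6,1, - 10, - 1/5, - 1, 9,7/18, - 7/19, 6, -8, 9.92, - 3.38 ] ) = [- 10, - 8, - 6, - 3.38, - 1, - 7/19, - 1/5,7/18 , 1,6,9,9.92]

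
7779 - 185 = 7594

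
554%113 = 102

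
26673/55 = 484 + 53/55 = 484.96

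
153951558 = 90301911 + 63649647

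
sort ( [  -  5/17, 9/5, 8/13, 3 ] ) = [ - 5/17, 8/13, 9/5 , 3] 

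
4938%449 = 448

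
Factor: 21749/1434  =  2^( - 1 )*3^(-1 )*7^1* 13^1  =  91/6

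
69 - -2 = 71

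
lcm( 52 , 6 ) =156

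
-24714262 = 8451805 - 33166067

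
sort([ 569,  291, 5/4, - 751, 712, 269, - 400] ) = [ - 751, - 400, 5/4 , 269,291 , 569, 712] 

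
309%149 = 11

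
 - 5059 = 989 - 6048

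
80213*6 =481278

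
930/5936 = 465/2968= 0.16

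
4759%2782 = 1977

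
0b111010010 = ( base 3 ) 122021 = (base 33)e4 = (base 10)466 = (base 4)13102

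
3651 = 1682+1969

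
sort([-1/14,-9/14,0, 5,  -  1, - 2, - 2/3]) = [ - 2,  -  1, - 2/3, - 9/14, - 1/14,  0, 5 ] 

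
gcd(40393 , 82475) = 1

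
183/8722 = 183/8722= 0.02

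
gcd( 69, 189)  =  3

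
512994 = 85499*6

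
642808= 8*80351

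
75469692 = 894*84418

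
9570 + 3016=12586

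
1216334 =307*3962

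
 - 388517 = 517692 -906209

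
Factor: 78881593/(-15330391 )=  - 7^1*71^( - 1)*647^1 * 17417^1*215921^(-1 ) 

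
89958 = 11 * 8178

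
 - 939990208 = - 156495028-783495180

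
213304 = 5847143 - 5633839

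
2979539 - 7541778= - 4562239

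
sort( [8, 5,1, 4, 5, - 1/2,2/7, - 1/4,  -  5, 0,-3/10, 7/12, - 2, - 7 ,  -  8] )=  [  -  8,-7, - 5, - 2,  -  1/2, - 3/10,  -  1/4,0, 2/7, 7/12,1,4,  5, 5, 8]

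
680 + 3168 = 3848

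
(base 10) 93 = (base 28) 39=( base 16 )5D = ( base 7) 162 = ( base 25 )3i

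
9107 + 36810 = 45917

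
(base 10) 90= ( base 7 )156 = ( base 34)2M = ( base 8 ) 132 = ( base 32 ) 2q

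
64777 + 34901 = 99678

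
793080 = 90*8812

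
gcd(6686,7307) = 1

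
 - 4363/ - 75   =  58 + 13/75 = 58.17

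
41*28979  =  1188139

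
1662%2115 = 1662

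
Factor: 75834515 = 5^1*15166903^1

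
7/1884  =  7/1884 = 0.00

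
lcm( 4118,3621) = 210018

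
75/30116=75/30116 = 0.00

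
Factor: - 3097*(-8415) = 3^2*5^1*11^1*17^1*19^1*163^1= 26061255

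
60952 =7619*8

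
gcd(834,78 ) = 6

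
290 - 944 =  - 654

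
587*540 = 316980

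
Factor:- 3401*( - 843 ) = 3^1*19^1*179^1*281^1  =  2867043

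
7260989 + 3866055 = 11127044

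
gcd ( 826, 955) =1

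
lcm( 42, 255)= 3570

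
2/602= 1/301 = 0.00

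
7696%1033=465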